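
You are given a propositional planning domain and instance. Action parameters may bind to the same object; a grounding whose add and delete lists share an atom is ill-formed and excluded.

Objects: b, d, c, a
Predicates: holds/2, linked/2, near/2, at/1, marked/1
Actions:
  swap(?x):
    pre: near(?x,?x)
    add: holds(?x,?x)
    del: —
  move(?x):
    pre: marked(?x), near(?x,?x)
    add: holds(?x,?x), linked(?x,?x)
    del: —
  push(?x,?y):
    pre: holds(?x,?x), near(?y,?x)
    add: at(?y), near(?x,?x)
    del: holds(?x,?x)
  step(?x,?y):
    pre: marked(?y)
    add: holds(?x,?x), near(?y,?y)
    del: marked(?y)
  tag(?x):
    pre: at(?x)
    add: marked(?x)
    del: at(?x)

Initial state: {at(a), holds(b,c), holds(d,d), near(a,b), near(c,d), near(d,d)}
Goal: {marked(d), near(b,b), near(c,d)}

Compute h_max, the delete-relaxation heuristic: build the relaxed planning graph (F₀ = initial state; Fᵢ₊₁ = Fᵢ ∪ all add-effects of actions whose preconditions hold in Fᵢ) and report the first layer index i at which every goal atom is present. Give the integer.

F0 = init (6 atoms)
F1 = F0 ∪ {at(c), at(d), marked(a)}  (9 atoms)
F2 = F1 ∪ {holds(a,a), holds(b,b), holds(c,c), marked(c), marked(d), near(a,a)}  (15 atoms)
F3 = F2 ∪ {linked(a,a), linked(d,d), near(b,b), near(c,c)}  (19 atoms)
goal ⊆ F3  ⇒  h_max = 3

3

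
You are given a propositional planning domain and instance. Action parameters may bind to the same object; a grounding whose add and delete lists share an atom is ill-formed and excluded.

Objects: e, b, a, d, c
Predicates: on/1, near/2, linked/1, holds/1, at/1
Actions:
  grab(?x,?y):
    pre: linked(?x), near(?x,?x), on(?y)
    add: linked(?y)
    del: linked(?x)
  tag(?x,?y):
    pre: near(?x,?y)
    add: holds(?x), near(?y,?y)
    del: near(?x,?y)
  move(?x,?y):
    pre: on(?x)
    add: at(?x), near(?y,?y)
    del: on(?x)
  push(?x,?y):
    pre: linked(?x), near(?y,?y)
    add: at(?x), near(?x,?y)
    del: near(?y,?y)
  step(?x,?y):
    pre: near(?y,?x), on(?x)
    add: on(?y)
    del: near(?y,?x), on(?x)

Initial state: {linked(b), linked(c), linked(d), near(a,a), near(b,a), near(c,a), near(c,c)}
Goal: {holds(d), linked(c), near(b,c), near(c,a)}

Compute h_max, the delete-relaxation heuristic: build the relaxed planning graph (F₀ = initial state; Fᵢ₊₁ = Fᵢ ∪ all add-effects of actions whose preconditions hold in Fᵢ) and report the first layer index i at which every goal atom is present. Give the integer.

F0 = init (7 atoms)
F1 = F0 ∪ {at(b), at(c), at(d), holds(b), holds(c), near(b,c), near(d,a), near(d,c)}  (15 atoms)
F2 = F1 ∪ {holds(d)}  (16 atoms)
goal ⊆ F2  ⇒  h_max = 2

2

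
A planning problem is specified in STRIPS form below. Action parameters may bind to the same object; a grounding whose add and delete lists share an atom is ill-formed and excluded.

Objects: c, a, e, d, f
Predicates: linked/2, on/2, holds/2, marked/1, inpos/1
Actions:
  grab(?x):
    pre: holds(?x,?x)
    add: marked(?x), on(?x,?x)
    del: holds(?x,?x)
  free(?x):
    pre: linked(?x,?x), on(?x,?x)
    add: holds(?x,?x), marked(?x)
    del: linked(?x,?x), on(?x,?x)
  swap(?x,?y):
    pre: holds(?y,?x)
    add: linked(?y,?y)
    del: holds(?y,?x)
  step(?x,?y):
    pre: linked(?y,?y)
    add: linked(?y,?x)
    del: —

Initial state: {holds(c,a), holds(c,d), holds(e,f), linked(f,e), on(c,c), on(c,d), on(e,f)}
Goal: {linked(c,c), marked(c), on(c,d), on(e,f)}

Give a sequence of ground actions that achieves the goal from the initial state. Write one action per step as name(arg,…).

swap(a,c); free(c); swap(c,c)

1. swap(a,c)  →  {holds(c,d), holds(e,f), linked(c,c), linked(f,e), on(c,c), on(c,d), on(e,f)}
2. free(c)  →  {holds(c,c), holds(c,d), holds(e,f), linked(f,e), marked(c), on(c,d), on(e,f)}
3. swap(c,c)  →  {holds(c,d), holds(e,f), linked(c,c), linked(f,e), marked(c), on(c,d), on(e,f)}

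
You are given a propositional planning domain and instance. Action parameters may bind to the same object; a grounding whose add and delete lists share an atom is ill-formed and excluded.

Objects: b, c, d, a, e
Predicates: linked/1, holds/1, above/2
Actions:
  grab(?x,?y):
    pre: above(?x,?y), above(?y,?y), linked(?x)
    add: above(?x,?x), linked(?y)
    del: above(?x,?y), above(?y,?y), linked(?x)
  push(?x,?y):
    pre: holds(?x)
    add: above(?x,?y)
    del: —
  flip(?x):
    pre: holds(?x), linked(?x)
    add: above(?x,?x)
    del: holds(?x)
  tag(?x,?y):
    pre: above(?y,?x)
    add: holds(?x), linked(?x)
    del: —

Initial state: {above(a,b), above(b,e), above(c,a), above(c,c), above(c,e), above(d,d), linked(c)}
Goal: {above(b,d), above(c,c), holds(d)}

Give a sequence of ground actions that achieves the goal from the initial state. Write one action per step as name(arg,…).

tag(b,a); push(b,d); tag(d,b)

1. tag(b,a)  →  {above(a,b), above(b,e), above(c,a), above(c,c), above(c,e), above(d,d), holds(b), linked(b), linked(c)}
2. push(b,d)  →  {above(a,b), above(b,d), above(b,e), above(c,a), above(c,c), above(c,e), above(d,d), holds(b), linked(b), linked(c)}
3. tag(d,b)  →  {above(a,b), above(b,d), above(b,e), above(c,a), above(c,c), above(c,e), above(d,d), holds(b), holds(d), linked(b), linked(c), linked(d)}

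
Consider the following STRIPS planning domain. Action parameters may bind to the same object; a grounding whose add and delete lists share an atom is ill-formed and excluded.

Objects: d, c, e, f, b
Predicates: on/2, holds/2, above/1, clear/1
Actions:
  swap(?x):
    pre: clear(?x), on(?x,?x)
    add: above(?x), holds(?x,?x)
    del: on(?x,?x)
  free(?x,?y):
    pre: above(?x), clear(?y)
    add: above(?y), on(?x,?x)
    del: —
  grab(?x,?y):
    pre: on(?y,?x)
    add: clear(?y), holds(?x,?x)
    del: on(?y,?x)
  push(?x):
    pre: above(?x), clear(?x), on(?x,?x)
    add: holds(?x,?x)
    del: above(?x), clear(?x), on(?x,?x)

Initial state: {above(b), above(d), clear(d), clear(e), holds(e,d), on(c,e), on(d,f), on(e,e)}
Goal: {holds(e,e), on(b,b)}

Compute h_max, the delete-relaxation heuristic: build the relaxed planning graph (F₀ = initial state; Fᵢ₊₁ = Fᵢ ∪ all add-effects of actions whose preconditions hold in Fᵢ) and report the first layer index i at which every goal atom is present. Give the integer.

1

F0 = init (8 atoms)
F1 = F0 ∪ {above(e), clear(c), holds(e,e), holds(f,f), on(b,b), on(d,d)}  (14 atoms)
goal ⊆ F1  ⇒  h_max = 1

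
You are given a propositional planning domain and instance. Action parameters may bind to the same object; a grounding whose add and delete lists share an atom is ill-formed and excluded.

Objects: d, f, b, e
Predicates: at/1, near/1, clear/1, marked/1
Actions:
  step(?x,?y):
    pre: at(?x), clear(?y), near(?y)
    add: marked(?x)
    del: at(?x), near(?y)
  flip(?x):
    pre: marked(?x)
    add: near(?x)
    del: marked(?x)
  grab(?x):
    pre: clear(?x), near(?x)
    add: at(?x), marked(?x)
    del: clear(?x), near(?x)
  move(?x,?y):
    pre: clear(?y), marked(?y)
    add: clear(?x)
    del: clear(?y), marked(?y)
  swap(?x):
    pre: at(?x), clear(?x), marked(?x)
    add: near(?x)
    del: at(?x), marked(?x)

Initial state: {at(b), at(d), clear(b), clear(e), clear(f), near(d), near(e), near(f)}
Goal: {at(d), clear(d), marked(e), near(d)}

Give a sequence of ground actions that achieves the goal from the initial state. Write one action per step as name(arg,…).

1. step(b,f)  →  {at(d), clear(b), clear(e), clear(f), marked(b), near(d), near(e)}
2. grab(e)  →  {at(d), at(e), clear(b), clear(f), marked(b), marked(e), near(d)}
3. move(d,b)  →  {at(d), at(e), clear(d), clear(f), marked(e), near(d)}

step(b,f); grab(e); move(d,b)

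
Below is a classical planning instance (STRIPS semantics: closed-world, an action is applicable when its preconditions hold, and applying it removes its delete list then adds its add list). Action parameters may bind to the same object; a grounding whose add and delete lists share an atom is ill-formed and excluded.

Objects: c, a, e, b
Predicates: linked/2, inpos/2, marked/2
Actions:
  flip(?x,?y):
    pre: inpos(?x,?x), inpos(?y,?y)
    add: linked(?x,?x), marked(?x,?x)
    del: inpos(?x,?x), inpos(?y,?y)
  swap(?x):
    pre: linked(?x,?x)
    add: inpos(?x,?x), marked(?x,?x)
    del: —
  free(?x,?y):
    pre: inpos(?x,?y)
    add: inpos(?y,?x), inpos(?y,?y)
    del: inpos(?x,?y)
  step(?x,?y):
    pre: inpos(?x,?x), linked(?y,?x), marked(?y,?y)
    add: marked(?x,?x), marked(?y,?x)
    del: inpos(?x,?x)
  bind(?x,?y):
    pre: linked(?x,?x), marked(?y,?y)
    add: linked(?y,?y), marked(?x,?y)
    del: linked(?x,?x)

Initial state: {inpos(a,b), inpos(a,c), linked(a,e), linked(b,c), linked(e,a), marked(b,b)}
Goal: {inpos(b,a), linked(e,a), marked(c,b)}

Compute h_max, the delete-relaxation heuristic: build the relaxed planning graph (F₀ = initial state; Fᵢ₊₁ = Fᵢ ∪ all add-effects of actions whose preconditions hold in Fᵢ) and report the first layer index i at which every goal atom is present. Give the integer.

3

F0 = init (6 atoms)
F1 = F0 ∪ {inpos(b,a), inpos(b,b), inpos(c,a), inpos(c,c)}  (10 atoms)
F2 = F1 ∪ {inpos(a,a), linked(b,b), linked(c,c), marked(b,c), marked(c,c)}  (15 atoms)
F3 = F2 ∪ {linked(a,a), marked(a,a), marked(c,b)}  (18 atoms)
goal ⊆ F3  ⇒  h_max = 3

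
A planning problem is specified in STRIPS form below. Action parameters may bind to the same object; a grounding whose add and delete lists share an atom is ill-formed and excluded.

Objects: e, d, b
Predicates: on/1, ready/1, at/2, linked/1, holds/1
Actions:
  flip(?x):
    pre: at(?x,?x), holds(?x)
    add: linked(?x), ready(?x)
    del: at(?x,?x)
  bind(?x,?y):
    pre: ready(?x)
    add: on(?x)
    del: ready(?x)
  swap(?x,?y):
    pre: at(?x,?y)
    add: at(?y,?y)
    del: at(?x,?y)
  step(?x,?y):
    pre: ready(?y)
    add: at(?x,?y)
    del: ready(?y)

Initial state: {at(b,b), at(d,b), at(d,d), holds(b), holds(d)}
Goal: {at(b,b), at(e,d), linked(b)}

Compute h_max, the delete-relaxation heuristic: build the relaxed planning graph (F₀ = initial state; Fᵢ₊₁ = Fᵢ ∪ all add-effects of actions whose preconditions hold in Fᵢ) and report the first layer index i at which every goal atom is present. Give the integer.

F0 = init (5 atoms)
F1 = F0 ∪ {linked(b), linked(d), ready(b), ready(d)}  (9 atoms)
F2 = F1 ∪ {at(b,d), at(e,b), at(e,d), on(b), on(d)}  (14 atoms)
goal ⊆ F2  ⇒  h_max = 2

2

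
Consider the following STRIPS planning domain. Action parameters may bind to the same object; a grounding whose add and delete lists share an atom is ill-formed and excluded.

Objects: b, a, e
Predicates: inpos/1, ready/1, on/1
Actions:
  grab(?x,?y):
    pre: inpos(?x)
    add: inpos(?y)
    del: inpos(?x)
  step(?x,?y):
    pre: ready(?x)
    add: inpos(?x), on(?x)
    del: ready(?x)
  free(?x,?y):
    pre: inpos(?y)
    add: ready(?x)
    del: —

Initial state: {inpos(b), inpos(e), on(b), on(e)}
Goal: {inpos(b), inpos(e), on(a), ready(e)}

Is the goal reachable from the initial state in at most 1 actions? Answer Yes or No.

1. free(a,b)  →  {inpos(b), inpos(e), on(b), on(e), ready(a)}
2. step(a,b)  →  {inpos(a), inpos(b), inpos(e), on(a), on(b), on(e)}
3. free(e,b)  →  {inpos(a), inpos(b), inpos(e), on(a), on(b), on(e), ready(e)}
optimal plan length = 3; 3 > 1

No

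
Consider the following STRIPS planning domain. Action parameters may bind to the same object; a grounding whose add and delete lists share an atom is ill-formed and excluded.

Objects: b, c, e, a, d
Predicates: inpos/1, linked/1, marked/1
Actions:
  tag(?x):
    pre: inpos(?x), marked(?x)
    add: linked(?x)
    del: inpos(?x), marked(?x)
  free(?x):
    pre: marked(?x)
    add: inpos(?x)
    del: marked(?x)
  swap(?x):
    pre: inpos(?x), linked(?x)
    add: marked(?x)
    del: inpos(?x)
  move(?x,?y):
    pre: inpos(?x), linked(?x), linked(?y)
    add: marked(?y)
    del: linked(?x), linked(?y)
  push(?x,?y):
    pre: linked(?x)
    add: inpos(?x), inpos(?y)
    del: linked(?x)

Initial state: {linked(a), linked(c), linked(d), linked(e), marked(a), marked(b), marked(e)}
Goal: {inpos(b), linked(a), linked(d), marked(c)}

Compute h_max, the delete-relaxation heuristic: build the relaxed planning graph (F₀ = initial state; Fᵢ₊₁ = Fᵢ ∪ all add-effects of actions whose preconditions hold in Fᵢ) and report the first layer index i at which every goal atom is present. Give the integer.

F0 = init (7 atoms)
F1 = F0 ∪ {inpos(a), inpos(b), inpos(c), inpos(d), inpos(e)}  (12 atoms)
F2 = F1 ∪ {linked(b), marked(c), marked(d)}  (15 atoms)
goal ⊆ F2  ⇒  h_max = 2

2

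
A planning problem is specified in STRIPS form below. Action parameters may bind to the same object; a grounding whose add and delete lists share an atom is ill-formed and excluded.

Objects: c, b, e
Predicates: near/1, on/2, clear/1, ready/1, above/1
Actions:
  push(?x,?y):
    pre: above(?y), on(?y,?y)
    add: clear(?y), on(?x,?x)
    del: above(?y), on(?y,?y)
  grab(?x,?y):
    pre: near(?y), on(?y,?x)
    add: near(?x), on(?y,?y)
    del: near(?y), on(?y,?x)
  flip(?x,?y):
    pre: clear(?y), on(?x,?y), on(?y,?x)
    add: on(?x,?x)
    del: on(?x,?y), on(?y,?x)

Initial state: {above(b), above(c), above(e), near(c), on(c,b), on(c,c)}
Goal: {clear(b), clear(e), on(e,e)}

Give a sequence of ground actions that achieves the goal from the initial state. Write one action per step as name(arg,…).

1. push(e,c)  →  {above(b), above(e), clear(c), near(c), on(c,b), on(e,e)}
2. push(b,e)  →  {above(b), clear(c), clear(e), near(c), on(b,b), on(c,b)}
3. push(e,b)  →  {clear(b), clear(c), clear(e), near(c), on(c,b), on(e,e)}

push(e,c); push(b,e); push(e,b)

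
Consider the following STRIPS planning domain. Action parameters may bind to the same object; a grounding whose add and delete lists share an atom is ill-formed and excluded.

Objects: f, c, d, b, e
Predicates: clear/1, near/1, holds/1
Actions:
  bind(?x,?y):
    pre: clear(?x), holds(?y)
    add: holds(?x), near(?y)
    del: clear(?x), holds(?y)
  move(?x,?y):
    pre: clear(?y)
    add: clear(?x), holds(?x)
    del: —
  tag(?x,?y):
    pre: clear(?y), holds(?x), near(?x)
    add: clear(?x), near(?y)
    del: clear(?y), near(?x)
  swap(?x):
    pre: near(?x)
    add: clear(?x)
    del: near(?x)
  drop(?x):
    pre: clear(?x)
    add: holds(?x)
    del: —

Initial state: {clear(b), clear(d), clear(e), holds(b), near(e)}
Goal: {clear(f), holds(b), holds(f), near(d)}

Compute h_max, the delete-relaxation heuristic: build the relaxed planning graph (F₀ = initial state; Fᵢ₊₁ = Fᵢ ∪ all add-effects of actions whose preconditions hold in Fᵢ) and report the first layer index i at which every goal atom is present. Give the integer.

F0 = init (5 atoms)
F1 = F0 ∪ {clear(c), clear(f), holds(c), holds(d), holds(e), holds(f), near(b)}  (12 atoms)
F2 = F1 ∪ {near(c), near(d), near(f)}  (15 atoms)
goal ⊆ F2  ⇒  h_max = 2

2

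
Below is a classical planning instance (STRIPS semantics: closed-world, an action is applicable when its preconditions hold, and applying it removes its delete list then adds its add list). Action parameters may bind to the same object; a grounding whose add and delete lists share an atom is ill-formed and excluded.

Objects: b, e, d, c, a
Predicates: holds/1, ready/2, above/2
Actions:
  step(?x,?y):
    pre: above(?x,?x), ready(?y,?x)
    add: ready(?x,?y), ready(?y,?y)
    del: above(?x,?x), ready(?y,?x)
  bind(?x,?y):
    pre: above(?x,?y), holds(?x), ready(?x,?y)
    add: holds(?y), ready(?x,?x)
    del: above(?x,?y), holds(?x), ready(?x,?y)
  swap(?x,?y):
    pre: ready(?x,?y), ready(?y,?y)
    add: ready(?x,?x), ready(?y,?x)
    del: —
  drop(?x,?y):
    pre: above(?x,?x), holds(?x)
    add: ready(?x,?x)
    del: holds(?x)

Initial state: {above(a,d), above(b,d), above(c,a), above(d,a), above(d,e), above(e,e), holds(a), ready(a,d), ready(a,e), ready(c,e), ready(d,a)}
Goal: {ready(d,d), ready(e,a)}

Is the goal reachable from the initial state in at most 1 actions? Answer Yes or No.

No

1. step(e,a)  →  {above(a,d), above(b,d), above(c,a), above(d,a), above(d,e), holds(a), ready(a,a), ready(a,d), ready(c,e), ready(d,a), ready(e,a)}
2. swap(d,a)  →  {above(a,d), above(b,d), above(c,a), above(d,a), above(d,e), holds(a), ready(a,a), ready(a,d), ready(c,e), ready(d,a), ready(d,d), ready(e,a)}
optimal plan length = 2; 2 > 1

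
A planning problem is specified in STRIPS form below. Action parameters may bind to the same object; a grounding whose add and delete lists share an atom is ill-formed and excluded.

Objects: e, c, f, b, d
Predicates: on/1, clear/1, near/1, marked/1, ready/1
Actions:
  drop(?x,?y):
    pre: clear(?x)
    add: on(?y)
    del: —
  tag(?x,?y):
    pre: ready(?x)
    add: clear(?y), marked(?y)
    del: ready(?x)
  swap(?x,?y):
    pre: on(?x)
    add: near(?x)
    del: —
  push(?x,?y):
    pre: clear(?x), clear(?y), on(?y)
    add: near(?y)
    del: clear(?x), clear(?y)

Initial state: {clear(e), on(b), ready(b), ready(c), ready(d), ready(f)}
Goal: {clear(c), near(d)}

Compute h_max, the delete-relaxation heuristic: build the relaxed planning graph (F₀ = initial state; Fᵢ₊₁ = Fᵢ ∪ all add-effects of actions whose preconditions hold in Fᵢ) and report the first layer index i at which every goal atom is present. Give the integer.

F0 = init (6 atoms)
F1 = F0 ∪ {clear(b), clear(c), clear(d), clear(f), marked(b), marked(c), marked(d), marked(e), marked(f), near(b), on(c), on(d), on(e), on(f)}  (20 atoms)
F2 = F1 ∪ {near(c), near(d), near(e), near(f)}  (24 atoms)
goal ⊆ F2  ⇒  h_max = 2

2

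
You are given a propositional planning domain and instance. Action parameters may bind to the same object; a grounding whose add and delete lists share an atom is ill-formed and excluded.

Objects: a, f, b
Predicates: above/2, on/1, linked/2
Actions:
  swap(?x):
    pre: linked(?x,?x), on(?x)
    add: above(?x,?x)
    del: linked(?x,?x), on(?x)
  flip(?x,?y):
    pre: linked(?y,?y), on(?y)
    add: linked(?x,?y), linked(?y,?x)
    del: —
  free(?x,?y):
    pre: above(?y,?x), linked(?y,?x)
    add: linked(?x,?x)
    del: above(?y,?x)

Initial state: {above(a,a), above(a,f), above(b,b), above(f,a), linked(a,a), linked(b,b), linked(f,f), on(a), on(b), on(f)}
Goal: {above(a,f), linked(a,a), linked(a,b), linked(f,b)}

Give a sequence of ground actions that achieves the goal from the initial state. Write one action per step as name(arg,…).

flip(a,b); flip(f,b)

1. flip(a,b)  →  {above(a,a), above(a,f), above(b,b), above(f,a), linked(a,a), linked(a,b), linked(b,a), linked(b,b), linked(f,f), on(a), on(b), on(f)}
2. flip(f,b)  →  {above(a,a), above(a,f), above(b,b), above(f,a), linked(a,a), linked(a,b), linked(b,a), linked(b,b), linked(b,f), linked(f,b), linked(f,f), on(a), on(b), on(f)}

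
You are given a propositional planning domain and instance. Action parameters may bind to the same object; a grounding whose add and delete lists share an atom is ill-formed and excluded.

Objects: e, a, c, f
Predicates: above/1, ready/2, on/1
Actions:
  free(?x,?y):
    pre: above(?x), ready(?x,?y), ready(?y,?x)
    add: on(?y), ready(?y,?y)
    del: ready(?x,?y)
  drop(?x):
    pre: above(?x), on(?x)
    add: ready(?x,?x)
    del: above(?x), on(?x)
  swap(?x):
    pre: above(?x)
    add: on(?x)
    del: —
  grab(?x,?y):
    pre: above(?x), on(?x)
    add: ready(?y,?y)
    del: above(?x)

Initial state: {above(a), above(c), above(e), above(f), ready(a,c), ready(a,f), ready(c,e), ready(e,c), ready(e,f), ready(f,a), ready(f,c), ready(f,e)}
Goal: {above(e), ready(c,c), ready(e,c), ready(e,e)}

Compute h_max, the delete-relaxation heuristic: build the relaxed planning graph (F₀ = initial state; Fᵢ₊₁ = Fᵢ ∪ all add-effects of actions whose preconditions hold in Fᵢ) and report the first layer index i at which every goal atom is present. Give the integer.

F0 = init (12 atoms)
F1 = F0 ∪ {on(a), on(c), on(e), on(f), ready(a,a), ready(c,c), ready(e,e), ready(f,f)}  (20 atoms)
goal ⊆ F1  ⇒  h_max = 1

1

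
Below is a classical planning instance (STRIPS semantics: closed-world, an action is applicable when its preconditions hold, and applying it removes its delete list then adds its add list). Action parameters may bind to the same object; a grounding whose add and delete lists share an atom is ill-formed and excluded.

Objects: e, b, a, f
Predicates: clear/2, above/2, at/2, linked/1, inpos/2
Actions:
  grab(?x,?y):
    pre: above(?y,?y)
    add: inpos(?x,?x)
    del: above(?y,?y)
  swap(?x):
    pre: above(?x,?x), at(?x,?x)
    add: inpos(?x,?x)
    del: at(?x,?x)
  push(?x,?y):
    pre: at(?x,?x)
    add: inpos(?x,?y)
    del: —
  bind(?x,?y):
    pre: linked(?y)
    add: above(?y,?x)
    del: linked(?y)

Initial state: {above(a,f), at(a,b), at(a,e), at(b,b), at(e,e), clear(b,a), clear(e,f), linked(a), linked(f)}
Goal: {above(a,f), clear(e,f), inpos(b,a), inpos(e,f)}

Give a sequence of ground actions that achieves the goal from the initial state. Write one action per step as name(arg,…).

push(e,f); push(b,a)

1. push(e,f)  →  {above(a,f), at(a,b), at(a,e), at(b,b), at(e,e), clear(b,a), clear(e,f), inpos(e,f), linked(a), linked(f)}
2. push(b,a)  →  {above(a,f), at(a,b), at(a,e), at(b,b), at(e,e), clear(b,a), clear(e,f), inpos(b,a), inpos(e,f), linked(a), linked(f)}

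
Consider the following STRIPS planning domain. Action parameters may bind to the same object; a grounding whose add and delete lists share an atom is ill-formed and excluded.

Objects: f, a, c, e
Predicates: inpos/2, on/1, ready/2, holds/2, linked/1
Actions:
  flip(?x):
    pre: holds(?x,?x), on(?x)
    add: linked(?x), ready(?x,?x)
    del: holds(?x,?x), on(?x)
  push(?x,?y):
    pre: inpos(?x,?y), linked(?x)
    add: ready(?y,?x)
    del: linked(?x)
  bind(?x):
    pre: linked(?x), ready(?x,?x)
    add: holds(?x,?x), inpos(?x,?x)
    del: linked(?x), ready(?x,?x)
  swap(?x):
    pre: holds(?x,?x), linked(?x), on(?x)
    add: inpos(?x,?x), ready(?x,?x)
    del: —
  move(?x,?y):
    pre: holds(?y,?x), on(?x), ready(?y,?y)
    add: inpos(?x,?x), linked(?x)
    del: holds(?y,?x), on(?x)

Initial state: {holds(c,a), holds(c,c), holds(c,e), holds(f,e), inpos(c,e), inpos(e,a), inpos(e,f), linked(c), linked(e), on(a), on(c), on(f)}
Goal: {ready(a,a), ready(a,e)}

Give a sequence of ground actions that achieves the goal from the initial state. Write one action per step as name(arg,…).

flip(c); push(e,a); move(a,c); push(a,a)

1. flip(c)  →  {holds(c,a), holds(c,e), holds(f,e), inpos(c,e), inpos(e,a), inpos(e,f), linked(c), linked(e), on(a), on(f), ready(c,c)}
2. push(e,a)  →  {holds(c,a), holds(c,e), holds(f,e), inpos(c,e), inpos(e,a), inpos(e,f), linked(c), on(a), on(f), ready(a,e), ready(c,c)}
3. move(a,c)  →  {holds(c,e), holds(f,e), inpos(a,a), inpos(c,e), inpos(e,a), inpos(e,f), linked(a), linked(c), on(f), ready(a,e), ready(c,c)}
4. push(a,a)  →  {holds(c,e), holds(f,e), inpos(a,a), inpos(c,e), inpos(e,a), inpos(e,f), linked(c), on(f), ready(a,a), ready(a,e), ready(c,c)}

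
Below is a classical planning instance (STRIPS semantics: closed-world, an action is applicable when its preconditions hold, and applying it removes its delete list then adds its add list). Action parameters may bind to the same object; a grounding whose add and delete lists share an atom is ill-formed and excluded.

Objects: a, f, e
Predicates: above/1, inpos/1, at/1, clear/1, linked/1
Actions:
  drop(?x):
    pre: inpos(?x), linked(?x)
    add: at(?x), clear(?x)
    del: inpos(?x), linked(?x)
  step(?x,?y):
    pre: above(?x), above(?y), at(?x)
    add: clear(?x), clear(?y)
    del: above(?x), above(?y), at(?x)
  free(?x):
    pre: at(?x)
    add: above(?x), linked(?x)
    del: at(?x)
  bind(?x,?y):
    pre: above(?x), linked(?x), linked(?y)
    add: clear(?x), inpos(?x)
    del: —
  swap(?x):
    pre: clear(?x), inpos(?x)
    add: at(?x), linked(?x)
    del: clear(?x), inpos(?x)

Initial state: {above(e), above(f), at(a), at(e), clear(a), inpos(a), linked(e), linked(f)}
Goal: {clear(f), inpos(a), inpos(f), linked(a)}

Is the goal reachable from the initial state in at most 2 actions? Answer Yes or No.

1. free(a)  →  {above(a), above(e), above(f), at(e), clear(a), inpos(a), linked(a), linked(e), linked(f)}
2. bind(f,a)  →  {above(a), above(e), above(f), at(e), clear(a), clear(f), inpos(a), inpos(f), linked(a), linked(e), linked(f)}
optimal plan length = 2; 2 ≤ 2

Yes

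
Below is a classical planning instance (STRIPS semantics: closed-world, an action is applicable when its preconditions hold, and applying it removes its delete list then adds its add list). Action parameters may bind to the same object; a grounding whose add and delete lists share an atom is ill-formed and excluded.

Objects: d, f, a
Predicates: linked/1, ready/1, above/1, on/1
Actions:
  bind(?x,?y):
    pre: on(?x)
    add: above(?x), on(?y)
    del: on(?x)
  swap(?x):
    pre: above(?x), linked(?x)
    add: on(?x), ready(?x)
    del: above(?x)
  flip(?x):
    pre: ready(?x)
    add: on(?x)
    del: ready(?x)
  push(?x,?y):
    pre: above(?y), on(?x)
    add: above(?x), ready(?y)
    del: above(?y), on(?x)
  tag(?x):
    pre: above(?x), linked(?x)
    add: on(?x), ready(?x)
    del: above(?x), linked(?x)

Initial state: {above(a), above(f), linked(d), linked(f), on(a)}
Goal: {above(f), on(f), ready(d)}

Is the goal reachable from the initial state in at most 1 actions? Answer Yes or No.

No

1. bind(a,d)  →  {above(a), above(f), linked(d), linked(f), on(d)}
2. bind(d,f)  →  {above(a), above(d), above(f), linked(d), linked(f), on(f)}
3. swap(d)  →  {above(a), above(f), linked(d), linked(f), on(d), on(f), ready(d)}
optimal plan length = 3; 3 > 1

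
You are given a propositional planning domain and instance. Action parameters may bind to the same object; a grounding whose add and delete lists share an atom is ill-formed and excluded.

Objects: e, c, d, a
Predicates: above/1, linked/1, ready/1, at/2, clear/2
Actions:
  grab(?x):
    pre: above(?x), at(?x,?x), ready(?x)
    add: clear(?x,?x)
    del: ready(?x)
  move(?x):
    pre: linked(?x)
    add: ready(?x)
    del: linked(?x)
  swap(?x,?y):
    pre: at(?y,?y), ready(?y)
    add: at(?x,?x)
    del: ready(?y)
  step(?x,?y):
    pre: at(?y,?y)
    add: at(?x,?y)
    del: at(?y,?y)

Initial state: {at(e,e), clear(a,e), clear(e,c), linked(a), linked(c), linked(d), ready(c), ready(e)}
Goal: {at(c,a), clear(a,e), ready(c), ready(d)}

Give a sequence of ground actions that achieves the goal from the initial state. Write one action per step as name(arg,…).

1. move(d)  →  {at(e,e), clear(a,e), clear(e,c), linked(a), linked(c), ready(c), ready(d), ready(e)}
2. swap(a,e)  →  {at(a,a), at(e,e), clear(a,e), clear(e,c), linked(a), linked(c), ready(c), ready(d)}
3. step(c,a)  →  {at(c,a), at(e,e), clear(a,e), clear(e,c), linked(a), linked(c), ready(c), ready(d)}

move(d); swap(a,e); step(c,a)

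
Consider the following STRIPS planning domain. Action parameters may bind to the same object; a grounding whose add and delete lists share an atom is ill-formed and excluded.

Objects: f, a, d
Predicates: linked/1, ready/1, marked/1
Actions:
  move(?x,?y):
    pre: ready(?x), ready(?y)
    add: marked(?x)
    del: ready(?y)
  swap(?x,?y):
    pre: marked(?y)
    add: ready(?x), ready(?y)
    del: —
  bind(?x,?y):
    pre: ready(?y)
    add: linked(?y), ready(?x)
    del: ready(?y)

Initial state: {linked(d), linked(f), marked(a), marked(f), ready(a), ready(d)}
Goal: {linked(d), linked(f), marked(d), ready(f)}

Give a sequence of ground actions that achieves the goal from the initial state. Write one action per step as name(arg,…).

move(d,a); swap(f,f)

1. move(d,a)  →  {linked(d), linked(f), marked(a), marked(d), marked(f), ready(d)}
2. swap(f,f)  →  {linked(d), linked(f), marked(a), marked(d), marked(f), ready(d), ready(f)}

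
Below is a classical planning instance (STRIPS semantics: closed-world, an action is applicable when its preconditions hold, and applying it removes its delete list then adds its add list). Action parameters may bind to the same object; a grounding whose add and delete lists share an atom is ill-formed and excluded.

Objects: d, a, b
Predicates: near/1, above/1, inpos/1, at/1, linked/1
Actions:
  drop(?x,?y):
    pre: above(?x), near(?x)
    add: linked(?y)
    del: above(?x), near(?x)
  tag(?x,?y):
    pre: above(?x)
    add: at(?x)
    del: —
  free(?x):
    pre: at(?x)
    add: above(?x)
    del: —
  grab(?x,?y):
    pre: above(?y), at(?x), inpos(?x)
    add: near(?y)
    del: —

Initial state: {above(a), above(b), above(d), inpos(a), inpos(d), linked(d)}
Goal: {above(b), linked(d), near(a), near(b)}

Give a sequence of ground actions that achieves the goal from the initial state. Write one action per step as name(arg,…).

1. tag(d,d)  →  {above(a), above(b), above(d), at(d), inpos(a), inpos(d), linked(d)}
2. grab(d,a)  →  {above(a), above(b), above(d), at(d), inpos(a), inpos(d), linked(d), near(a)}
3. grab(d,b)  →  {above(a), above(b), above(d), at(d), inpos(a), inpos(d), linked(d), near(a), near(b)}

tag(d,d); grab(d,a); grab(d,b)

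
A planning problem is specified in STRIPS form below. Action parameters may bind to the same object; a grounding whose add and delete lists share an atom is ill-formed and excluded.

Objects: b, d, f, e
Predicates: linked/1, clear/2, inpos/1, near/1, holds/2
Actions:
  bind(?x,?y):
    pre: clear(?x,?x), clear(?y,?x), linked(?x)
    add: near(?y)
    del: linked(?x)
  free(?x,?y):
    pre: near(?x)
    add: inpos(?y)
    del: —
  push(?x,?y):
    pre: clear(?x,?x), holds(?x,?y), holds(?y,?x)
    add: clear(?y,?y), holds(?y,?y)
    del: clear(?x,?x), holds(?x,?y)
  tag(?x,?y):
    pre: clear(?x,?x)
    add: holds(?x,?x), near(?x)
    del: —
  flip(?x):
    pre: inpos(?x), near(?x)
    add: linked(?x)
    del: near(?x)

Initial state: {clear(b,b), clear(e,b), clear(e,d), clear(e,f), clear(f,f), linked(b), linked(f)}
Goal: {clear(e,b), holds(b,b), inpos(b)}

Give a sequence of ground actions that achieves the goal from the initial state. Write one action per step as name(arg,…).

1. tag(b,b)  →  {clear(b,b), clear(e,b), clear(e,d), clear(e,f), clear(f,f), holds(b,b), linked(b), linked(f), near(b)}
2. free(b,b)  →  {clear(b,b), clear(e,b), clear(e,d), clear(e,f), clear(f,f), holds(b,b), inpos(b), linked(b), linked(f), near(b)}

tag(b,b); free(b,b)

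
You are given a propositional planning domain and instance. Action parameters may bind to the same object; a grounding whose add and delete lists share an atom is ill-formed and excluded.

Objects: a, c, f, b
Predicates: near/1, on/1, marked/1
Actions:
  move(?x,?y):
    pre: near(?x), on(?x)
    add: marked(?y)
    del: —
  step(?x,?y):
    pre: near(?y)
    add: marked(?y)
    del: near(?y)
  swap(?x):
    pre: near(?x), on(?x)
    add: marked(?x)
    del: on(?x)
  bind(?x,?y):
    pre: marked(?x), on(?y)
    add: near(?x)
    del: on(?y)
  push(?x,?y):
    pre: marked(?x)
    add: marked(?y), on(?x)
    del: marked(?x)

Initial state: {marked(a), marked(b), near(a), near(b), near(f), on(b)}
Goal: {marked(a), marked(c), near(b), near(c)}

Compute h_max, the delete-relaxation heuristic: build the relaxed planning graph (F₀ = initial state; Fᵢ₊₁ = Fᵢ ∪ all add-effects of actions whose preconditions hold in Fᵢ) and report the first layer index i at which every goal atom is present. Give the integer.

F0 = init (6 atoms)
F1 = F0 ∪ {marked(c), marked(f), on(a)}  (9 atoms)
F2 = F1 ∪ {near(c), on(c), on(f)}  (12 atoms)
goal ⊆ F2  ⇒  h_max = 2

2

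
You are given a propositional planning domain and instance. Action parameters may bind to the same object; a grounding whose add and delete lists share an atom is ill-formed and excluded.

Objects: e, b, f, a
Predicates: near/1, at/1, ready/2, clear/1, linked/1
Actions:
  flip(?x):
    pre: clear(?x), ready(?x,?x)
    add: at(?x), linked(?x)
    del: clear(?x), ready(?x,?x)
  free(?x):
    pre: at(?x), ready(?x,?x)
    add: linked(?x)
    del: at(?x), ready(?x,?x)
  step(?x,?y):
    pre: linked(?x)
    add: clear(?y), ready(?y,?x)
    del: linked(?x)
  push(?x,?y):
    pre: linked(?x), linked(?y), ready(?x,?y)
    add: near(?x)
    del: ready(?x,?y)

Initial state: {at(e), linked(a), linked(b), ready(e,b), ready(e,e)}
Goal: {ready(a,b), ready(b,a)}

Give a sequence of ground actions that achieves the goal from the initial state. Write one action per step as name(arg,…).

step(b,a); step(a,b)

1. step(b,a)  →  {at(e), clear(a), linked(a), ready(a,b), ready(e,b), ready(e,e)}
2. step(a,b)  →  {at(e), clear(a), clear(b), ready(a,b), ready(b,a), ready(e,b), ready(e,e)}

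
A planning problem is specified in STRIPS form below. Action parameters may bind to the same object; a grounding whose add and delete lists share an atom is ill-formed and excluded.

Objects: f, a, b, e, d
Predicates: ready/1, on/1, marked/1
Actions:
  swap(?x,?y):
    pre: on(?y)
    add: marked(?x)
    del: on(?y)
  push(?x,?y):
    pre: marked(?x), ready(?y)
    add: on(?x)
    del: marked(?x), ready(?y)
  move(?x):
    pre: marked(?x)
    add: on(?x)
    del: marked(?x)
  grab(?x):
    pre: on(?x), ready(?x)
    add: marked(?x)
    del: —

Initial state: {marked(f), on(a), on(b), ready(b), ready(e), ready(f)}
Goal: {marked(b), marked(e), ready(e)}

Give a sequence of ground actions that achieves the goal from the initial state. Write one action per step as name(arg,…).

swap(b,a); swap(e,b)

1. swap(b,a)  →  {marked(b), marked(f), on(b), ready(b), ready(e), ready(f)}
2. swap(e,b)  →  {marked(b), marked(e), marked(f), ready(b), ready(e), ready(f)}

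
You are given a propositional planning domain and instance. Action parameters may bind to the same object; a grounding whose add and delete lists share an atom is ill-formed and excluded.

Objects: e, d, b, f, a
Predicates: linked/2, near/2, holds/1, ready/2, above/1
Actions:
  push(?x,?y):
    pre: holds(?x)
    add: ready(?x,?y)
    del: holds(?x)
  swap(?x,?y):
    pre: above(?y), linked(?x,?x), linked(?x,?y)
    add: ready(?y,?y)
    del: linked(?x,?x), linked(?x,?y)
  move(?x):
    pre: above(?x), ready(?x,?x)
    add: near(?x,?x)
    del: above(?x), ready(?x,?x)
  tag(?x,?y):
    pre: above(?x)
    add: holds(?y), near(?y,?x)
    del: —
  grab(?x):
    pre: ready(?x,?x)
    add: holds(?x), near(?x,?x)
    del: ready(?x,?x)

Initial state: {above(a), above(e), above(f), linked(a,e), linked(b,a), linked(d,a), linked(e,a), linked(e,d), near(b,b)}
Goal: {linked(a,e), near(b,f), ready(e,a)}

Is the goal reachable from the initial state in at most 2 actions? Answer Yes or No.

No

1. tag(e,e)  →  {above(a), above(e), above(f), holds(e), linked(a,e), linked(b,a), linked(d,a), linked(e,a), linked(e,d), near(b,b), near(e,e)}
2. push(e,a)  →  {above(a), above(e), above(f), linked(a,e), linked(b,a), linked(d,a), linked(e,a), linked(e,d), near(b,b), near(e,e), ready(e,a)}
3. tag(f,b)  →  {above(a), above(e), above(f), holds(b), linked(a,e), linked(b,a), linked(d,a), linked(e,a), linked(e,d), near(b,b), near(b,f), near(e,e), ready(e,a)}
optimal plan length = 3; 3 > 2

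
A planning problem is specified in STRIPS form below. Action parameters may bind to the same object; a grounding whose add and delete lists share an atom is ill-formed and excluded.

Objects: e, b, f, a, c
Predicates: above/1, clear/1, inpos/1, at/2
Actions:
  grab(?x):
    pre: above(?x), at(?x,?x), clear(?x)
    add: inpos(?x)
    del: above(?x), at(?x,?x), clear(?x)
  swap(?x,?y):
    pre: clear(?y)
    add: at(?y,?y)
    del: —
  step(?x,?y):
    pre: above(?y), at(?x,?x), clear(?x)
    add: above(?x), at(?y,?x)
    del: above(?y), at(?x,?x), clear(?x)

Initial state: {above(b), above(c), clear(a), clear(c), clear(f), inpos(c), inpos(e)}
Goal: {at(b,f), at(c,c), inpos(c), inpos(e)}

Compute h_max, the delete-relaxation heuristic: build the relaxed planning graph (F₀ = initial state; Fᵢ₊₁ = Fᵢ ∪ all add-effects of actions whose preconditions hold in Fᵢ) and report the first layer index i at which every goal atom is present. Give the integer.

F0 = init (7 atoms)
F1 = F0 ∪ {at(a,a), at(c,c), at(f,f)}  (10 atoms)
F2 = F1 ∪ {above(a), above(f), at(b,a), at(b,c), at(b,f), at(c,a), at(c,f)}  (17 atoms)
goal ⊆ F2  ⇒  h_max = 2

2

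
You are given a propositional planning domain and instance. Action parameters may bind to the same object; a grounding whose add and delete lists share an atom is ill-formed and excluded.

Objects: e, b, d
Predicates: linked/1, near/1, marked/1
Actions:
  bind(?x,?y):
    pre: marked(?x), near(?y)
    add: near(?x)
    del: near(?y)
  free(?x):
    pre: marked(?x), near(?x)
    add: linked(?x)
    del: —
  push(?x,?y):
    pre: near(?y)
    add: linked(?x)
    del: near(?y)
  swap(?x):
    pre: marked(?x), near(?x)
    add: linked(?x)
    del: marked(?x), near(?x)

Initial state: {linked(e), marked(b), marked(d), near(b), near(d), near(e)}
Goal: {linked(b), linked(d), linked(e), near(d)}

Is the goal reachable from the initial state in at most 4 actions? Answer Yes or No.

Yes

1. free(b)  →  {linked(b), linked(e), marked(b), marked(d), near(b), near(d), near(e)}
2. free(d)  →  {linked(b), linked(d), linked(e), marked(b), marked(d), near(b), near(d), near(e)}
optimal plan length = 2; 2 ≤ 4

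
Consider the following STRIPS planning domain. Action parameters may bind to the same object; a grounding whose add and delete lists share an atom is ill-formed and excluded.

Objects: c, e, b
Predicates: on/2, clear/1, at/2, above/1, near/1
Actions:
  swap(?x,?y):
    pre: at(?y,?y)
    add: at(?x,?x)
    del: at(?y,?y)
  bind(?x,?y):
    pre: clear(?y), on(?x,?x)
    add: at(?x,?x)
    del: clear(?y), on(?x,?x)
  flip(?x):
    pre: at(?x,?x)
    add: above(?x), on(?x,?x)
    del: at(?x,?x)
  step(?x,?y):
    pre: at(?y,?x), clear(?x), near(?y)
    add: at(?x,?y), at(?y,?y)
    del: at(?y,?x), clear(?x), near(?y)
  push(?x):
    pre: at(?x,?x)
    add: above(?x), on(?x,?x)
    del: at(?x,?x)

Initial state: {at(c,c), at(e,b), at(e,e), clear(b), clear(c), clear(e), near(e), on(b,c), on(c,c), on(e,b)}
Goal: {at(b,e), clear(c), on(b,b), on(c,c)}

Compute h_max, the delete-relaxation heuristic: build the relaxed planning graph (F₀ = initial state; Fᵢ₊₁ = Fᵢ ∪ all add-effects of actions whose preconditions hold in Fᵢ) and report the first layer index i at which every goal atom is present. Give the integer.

2

F0 = init (10 atoms)
F1 = F0 ∪ {above(c), above(e), at(b,b), at(b,e), on(e,e)}  (15 atoms)
F2 = F1 ∪ {above(b), on(b,b)}  (17 atoms)
goal ⊆ F2  ⇒  h_max = 2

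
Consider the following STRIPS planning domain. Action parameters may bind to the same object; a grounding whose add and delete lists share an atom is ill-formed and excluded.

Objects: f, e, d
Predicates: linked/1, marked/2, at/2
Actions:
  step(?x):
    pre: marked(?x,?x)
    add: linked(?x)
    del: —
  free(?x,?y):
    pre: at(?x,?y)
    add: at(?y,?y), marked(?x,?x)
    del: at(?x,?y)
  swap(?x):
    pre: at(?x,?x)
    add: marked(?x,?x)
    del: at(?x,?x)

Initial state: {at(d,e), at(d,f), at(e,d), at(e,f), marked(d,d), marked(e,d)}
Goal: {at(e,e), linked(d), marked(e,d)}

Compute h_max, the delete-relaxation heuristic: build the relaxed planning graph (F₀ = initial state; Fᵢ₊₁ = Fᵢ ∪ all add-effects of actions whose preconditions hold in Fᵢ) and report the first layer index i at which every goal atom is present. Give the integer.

F0 = init (6 atoms)
F1 = F0 ∪ {at(d,d), at(e,e), at(f,f), linked(d), marked(e,e)}  (11 atoms)
goal ⊆ F1  ⇒  h_max = 1

1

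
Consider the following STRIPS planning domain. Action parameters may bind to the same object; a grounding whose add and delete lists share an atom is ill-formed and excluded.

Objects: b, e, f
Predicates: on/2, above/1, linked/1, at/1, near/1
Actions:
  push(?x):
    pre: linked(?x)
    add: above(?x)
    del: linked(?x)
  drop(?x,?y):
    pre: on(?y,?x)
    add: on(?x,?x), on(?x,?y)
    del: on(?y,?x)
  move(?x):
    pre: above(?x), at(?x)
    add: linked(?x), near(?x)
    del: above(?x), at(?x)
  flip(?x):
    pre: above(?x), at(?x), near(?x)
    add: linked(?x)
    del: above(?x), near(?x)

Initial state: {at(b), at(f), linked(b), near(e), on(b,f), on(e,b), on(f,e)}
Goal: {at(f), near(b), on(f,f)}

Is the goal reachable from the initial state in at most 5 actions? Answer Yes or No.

1. push(b)  →  {above(b), at(b), at(f), near(e), on(b,f), on(e,b), on(f,e)}
2. drop(f,b)  →  {above(b), at(b), at(f), near(e), on(e,b), on(f,b), on(f,e), on(f,f)}
3. move(b)  →  {at(f), linked(b), near(b), near(e), on(e,b), on(f,b), on(f,e), on(f,f)}
optimal plan length = 3; 3 ≤ 5

Yes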